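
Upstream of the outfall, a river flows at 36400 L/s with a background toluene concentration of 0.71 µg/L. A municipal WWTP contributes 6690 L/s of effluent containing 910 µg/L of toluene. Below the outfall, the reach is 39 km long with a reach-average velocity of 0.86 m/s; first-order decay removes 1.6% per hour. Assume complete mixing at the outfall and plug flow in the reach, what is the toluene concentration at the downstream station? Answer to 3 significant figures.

116 µg/L

Mass balance: C = (36400·0.7100 + 6690·910.0) / 43090 = 6114000/43090 = 141.9 µg/L.
Travel time t = 39·1000 / 0.86 = 45350 s = 12.60 h.
1.6%/h lost → k = −ln(1 − 0.016) = 0.01613 h⁻¹.
After decay, C = 141.9 × e^(−kt) = 141.9 × 0.8161 = 115.8 µg/L.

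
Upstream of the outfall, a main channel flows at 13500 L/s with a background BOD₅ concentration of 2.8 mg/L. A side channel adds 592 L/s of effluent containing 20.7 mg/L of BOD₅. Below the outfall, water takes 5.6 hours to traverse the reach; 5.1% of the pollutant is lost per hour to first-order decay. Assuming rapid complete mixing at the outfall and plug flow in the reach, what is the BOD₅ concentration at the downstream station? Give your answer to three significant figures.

Conservation of mass: C = (13500·2.800 + 592.0·20.70) / 14090 = 50050/14090 = 3.552 mg/L.
5.1%/h lost → k = −ln(1 − 0.051) = 0.05235 h⁻¹.
Decay over the reach: 3.552·exp(−kt) = 3.552·0.7459 = 2.649 mg/L.

2.65 mg/L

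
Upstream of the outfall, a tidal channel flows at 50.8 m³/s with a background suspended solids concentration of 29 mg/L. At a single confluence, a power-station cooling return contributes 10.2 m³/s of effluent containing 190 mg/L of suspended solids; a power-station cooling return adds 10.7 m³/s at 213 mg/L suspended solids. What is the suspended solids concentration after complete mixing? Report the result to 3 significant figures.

79.4 mg/L

Conservation of mass: C = (50.80·29.00 + 10.20·190.0 + 10.70·213.0) / 71.70 = 5690/71.70 = 79.36 mg/L.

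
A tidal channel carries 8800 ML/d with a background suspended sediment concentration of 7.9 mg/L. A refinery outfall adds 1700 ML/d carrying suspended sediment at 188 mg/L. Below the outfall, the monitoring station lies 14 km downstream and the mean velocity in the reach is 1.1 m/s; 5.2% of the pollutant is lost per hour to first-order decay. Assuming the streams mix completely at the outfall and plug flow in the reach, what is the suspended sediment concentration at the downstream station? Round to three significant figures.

30.7 mg/L

Mass balance: C = (8800·7.900 + 1700·188.0) / 10500 = 389100/10500 = 37.06 mg/L.
Travel time t = 14·1000 / 1.1 = 12730 s = 3.535 h.
5.2%/h lost → k = −ln(1 − 0.052) = 0.05340 h⁻¹.
After decay, C = 37.06 × e^(−kt) = 37.06 × 0.8280 = 30.68 mg/L.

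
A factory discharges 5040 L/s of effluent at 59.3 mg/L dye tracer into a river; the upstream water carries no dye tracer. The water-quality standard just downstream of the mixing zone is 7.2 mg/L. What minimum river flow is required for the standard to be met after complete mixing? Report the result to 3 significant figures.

Set C_mix = 7.2: (Q·0 + 5040·59.30) / (Q + 5040) = 7.2
→ Q = 5040·(59.30 − 7.2)/(7.2 − 0) = 36470 L/s.

36500 L/s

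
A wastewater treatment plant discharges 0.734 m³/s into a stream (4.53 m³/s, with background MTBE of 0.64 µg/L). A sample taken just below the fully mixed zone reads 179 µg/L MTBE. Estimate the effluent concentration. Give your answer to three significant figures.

Mass balance: 4.530·0.6400 + 0.7340·Cₑ = 5.264·179.0
→ Cₑ = (5.264·179.0 − 4.530·0.6400) / 0.7340 = 1280 µg/L.

1280 µg/L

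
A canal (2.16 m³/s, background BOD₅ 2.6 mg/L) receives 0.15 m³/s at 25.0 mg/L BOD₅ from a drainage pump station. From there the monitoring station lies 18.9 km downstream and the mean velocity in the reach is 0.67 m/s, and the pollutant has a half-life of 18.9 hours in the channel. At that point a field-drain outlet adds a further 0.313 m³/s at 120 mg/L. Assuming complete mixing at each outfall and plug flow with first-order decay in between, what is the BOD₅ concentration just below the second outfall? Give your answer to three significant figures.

17.0 mg/L

Conservation of mass: C = (2.160·2.600 + 0.1500·25.00) / 2.310 = 9.366/2.310 = 4.055 mg/L; combined flow 2.310 m³/s.
Travel time t = 18.9·1000 / 0.67 = 28210 s = 7.836 h.
Half-life 18.9 h → k = ln 2 / 18.9 = 0.03667 h⁻¹ = 0.8802 d⁻¹.
Decay over the reach: 4.055·exp(−kt) = 4.055·0.7502 = 3.042 mg/L.
At the second outfall, C = (2.310·3.042 + 0.3130·120.0) / (2.310 + 0.3130) = 17.00 mg/L.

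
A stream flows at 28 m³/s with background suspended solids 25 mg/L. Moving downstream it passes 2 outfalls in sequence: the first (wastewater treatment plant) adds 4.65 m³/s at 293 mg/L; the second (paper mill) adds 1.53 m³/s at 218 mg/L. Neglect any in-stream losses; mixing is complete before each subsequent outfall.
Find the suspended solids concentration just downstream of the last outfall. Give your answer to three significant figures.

70.1 mg/L

Below outfall 1: Q → 32.65 m³/s, C = (28.00·25.00 + 4.650·293.0)/32.65 = 63.17 mg/L.
Below outfall 2: Q → 34.18 m³/s, C = (32.65·63.17 + 1.530·218.0)/34.18 = 70.10 mg/L.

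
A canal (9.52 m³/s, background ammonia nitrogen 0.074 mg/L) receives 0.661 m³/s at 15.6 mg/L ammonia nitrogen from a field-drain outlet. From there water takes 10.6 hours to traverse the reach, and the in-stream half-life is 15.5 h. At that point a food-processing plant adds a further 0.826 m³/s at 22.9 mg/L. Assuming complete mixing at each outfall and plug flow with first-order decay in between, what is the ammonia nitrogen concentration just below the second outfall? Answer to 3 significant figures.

Flow-weighted average: C = (9.520·0.07400 + 0.6610·15.60) / 10.18 = 11.02/10.18 = 1.082 mg/L; combined flow 10.18 m³/s.
Half-life 15.5 h → k = ln 2 / 15.5 = 0.04472 h⁻¹ = 1.073 d⁻¹.
First-order decay: C = 1.082·exp(−k·t) = 1.082·0.6225 = 0.6736 mg/L.
Second outfall: C = (10.18·0.6736 + 0.8260·22.90)/11.01 = 2.341 mg/L.

2.34 mg/L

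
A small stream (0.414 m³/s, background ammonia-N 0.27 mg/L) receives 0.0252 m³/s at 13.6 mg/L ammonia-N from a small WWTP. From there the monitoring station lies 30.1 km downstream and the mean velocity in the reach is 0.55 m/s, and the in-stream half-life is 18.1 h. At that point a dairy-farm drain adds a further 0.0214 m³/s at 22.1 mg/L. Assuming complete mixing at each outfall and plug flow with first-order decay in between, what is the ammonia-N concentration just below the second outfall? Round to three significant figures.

1.58 mg/L

Mass balance: C = (0.4140·0.2700 + 0.02520·13.60) / 0.4392 = 0.4545/0.4392 = 1.035 mg/L; combined flow 0.4392 m³/s.
Travel time t = 30.1·1000 / 0.55 = 54730 s = 15.20 h.
Half-life 18.1 h → k = ln 2 / 18.1 = 0.03830 h⁻¹ = 0.9191 d⁻¹.
First-order decay: C = 1.035·exp(−k·t) = 1.035·0.5587 = 0.5781 mg/L.
At the second outfall, C = (0.4392·0.5781 + 0.02140·22.10) / (0.4392 + 0.02140) = 1.578 mg/L.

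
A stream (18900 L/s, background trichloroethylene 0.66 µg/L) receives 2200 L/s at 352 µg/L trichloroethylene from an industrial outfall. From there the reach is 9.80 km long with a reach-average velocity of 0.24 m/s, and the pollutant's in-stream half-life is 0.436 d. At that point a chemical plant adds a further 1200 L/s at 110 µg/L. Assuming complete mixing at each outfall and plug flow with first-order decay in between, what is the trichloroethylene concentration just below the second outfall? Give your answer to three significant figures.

Flow-weighted average: C = (18900·0.6600 + 2200·352.0) / 21100 = 786900/21100 = 37.29 µg/L; combined flow 21100 L/s.
Travel time t = 9.80·1000 / 0.24 = 40830 s = 11.34 h.
Half-life 0.436 d → k = ln 2 / 0.436 = 1.590 d⁻¹.
Decay over the reach: 37.29·exp(−kt) = 37.29·0.4717 = 17.59 µg/L.
At the second outfall, C = (21100·17.59 + 1200·110.0) / (21100 + 1200) = 22.56 µg/L.

22.6 µg/L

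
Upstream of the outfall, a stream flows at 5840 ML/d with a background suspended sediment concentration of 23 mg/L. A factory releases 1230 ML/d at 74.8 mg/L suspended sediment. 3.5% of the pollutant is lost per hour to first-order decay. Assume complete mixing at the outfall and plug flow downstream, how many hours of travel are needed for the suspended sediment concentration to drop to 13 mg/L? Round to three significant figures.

Mass balance: C = (5840·23.00 + 1230·74.80) / 7070 = 226300/7070 = 32.01 mg/L.
3.5%/h lost → k = −ln(1 − 0.035) = 0.03563 h⁻¹.
32.01·exp(−k·t) = 13 → t = ln(32.01/13)/k = 91060 s = 25.29 h.

25.3 h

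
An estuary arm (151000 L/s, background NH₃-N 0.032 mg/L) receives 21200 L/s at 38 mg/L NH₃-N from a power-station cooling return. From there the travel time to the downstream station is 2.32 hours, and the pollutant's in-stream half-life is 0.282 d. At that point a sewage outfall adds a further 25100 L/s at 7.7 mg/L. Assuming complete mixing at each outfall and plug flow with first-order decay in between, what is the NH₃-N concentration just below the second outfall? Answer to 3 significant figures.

Mass balance: C = (151000·0.03200 + 21200·38.00) / 172200 = 810400/172200 = 4.706 mg/L; combined flow 172200 L/s.
Half-life 0.282 d → k = ln 2 / 0.282 = 2.458 d⁻¹.
After decay, C = 4.706 × e^(−kt) = 4.706 × 0.7885 = 3.711 mg/L.
Second outfall: C = (172200·3.711 + 25100·7.700)/197300 = 4.218 mg/L.

4.22 mg/L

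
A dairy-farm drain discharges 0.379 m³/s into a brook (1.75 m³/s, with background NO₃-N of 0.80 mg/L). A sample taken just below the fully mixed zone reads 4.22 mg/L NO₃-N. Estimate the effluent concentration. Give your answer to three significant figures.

Mass balance: 1.750·0.8000 + 0.3790·Cₑ = 2.129·4.220
→ Cₑ = (2.129·4.220 − 1.750·0.8000) / 0.3790 = 20.01 mg/L.

20.0 mg/L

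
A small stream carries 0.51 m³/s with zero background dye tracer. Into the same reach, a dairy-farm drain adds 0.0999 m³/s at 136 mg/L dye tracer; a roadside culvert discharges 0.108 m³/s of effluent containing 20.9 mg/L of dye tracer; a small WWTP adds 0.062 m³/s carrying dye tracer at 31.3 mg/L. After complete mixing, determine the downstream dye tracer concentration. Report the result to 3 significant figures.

22.8 mg/L

After mixing, C = (0.5100·0 + 0.09990·136.0 + 0.1080·20.90 + 0.06200·31.30) / 0.7799 = 17.78/0.7799 = 22.80 mg/L.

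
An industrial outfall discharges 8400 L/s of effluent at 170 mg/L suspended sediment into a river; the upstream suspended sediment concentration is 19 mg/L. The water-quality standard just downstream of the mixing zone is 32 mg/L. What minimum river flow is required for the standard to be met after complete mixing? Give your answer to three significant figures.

Set C_mix = 32: (Q·19.00 + 8400·170.0) / (Q + 8400) = 32
→ Q = 8400·(170.0 − 32)/(32 − 19.00) = 89170 L/s.

89200 L/s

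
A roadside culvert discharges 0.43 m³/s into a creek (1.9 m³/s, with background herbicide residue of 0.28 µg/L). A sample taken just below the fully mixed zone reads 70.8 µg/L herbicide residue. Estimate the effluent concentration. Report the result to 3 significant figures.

382 µg/L

Mass balance: 1.900·0.2800 + 0.4300·Cₑ = 2.330·70.80
→ Cₑ = (2.330·70.80 − 1.900·0.2800) / 0.4300 = 382.4 µg/L.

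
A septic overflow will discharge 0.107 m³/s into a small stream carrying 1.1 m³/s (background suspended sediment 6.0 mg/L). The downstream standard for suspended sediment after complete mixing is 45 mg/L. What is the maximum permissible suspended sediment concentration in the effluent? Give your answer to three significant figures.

446 mg/L

At the limit, (Qr·Cr + Qe·Cₑ)/(Qr + Qe) = 45:
Cₑ = (1.207·45 − 1.100·6.000) / 0.1070 = 445.9 mg/L.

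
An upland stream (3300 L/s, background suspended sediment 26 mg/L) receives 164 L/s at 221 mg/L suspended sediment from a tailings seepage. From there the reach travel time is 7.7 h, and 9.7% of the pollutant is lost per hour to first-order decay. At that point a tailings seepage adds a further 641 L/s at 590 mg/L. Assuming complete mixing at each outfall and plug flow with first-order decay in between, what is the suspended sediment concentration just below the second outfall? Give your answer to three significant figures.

After mixing, C = (3300·26.00 + 164.0·221.0) / 3464 = 122000/3464 = 35.23 mg/L; combined flow 3464 L/s.
9.7%/h lost → k = −ln(1 − 0.097) = 0.1020 h⁻¹.
First-order decay: C = 35.23·exp(−k·t) = 35.23·0.4558 = 16.06 mg/L.
At the second outfall, C = (3464·16.06 + 641.0·590.0) / (3464 + 641.0) = 105.7 mg/L.

106 mg/L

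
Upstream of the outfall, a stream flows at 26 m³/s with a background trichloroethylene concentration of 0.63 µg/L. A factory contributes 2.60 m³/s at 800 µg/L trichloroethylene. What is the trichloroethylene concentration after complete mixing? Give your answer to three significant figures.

73.3 µg/L

After mixing, C = (26.00·0.6300 + 2.600·800.0) / 28.60 = 2096/28.60 = 73.30 µg/L.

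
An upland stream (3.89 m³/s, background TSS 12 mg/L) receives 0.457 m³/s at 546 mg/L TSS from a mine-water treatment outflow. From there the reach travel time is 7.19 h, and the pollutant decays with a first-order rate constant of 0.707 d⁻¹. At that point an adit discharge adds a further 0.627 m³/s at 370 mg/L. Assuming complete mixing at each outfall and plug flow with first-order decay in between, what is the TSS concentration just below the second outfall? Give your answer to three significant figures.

94.8 mg/L

After mixing, C = (3.890·12.00 + 0.4570·546.0) / 4.347 = 296.2/4.347 = 68.14 mg/L; combined flow 4.347 m³/s.
Applying C = C₀e^(−kt): 68.14 × 0.8091 = 55.13 mg/L.
At the second outfall, C = (4.347·55.13 + 0.6270·370.0) / (4.347 + 0.6270) = 94.82 mg/L.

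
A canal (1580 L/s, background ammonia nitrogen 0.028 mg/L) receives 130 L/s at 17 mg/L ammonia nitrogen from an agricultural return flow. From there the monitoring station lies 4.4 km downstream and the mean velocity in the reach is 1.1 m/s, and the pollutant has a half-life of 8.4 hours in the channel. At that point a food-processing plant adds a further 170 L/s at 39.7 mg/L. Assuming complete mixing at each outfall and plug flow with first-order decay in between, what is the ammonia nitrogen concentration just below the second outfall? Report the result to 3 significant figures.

4.68 mg/L

Mass balance: C = (1580·0.02800 + 130.0·17.00) / 1710 = 2254/1710 = 1.318 mg/L; combined flow 1710 L/s.
Travel time t = 4.4·1000 / 1.1 = 4000 s = 1.111 h.
Half-life 8.4 h → k = ln 2 / 8.4 = 0.08252 h⁻¹ = 1.980 d⁻¹.
After decay, C = 1.318 × e^(−kt) = 1.318 × 0.9124 = 1.203 mg/L.
At the second outfall, C = (1710·1.203 + 170.0·39.70) / (1710 + 170.0) = 4.684 mg/L.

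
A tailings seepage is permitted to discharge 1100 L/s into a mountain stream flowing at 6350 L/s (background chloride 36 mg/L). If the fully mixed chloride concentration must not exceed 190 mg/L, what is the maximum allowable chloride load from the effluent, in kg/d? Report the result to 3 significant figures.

103000 kg/d

Mass balance at the limit: 6350·36.00 + 1100·Cₑ = 7450·190 → Cₑ = 1079 mg/L.
1100 L/s = 1.100 m³/s. Load = 1.100 m³/s × 1079 g/m³ × 86 400 s/d = 102500 kg/d.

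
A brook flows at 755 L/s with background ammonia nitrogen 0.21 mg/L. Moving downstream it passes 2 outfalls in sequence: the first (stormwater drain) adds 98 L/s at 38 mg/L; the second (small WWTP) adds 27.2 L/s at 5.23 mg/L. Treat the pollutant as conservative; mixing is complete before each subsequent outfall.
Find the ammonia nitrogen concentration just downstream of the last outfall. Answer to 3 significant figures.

4.57 mg/L

After outfall 1: Q = 755.0 + 98.00 = 853.0 L/s; C = (755.0·0.2100 + 98.00·38.00)/853.0 = 4.552 mg/L.
After outfall 2: Q = 853.0 + 27.20 = 880.2 L/s; C = (853.0·4.552 + 27.20·5.230)/880.2 = 4.573 mg/L.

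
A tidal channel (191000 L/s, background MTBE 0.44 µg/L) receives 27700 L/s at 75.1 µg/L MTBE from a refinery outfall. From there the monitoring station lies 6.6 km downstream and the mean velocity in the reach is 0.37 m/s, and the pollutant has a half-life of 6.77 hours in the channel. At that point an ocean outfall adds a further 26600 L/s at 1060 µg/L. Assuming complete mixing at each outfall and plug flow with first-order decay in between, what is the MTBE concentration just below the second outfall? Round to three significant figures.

120 µg/L

Conservation of mass: C = (191000·0.4400 + 27700·75.10) / 218700 = 2164000/218700 = 9.896 µg/L; combined flow 218700 L/s.
Travel time t = 6.6·1000 / 0.37 = 17840 s = 4.955 h.
Half-life 6.77 h → k = ln 2 / 6.77 = 0.1024 h⁻¹ = 2.457 d⁻¹.
After decay, C = 9.896 × e^(−kt) = 9.896 × 0.6021 = 5.959 µg/L.
Second outfall: C = (218700·5.959 + 26600·1060)/245300 = 120.3 µg/L.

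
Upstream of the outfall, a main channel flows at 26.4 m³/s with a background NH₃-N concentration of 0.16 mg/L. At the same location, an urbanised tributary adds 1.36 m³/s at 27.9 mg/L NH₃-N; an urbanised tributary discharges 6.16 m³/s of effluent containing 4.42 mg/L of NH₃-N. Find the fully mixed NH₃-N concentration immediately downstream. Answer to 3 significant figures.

After mixing, C = (26.40·0.1600 + 1.360·27.90 + 6.160·4.420) / 33.92 = 69.40/33.92 = 2.046 mg/L.

2.05 mg/L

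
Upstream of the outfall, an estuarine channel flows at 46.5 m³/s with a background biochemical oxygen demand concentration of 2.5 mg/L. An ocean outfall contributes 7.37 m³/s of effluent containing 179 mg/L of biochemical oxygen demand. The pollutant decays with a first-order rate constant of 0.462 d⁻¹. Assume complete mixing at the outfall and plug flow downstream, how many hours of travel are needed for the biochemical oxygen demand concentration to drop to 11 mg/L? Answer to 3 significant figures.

Flow-weighted average: C = (46.50·2.500 + 7.370·179.0) / 53.87 = 1435/53.87 = 26.65 mg/L.
26.65·exp(−k·t) = 11 → t = ln(26.65/11)/k = 165500 s = 45.96 h.

46.0 h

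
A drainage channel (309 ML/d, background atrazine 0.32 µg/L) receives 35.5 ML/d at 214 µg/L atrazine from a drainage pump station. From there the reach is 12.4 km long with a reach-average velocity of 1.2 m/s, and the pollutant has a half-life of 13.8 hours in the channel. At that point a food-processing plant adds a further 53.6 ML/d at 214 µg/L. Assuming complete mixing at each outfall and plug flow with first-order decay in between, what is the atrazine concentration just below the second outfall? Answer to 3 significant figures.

Mass balance: C = (309.0·0.3200 + 35.50·214.0) / 344.5 = 7696/344.5 = 22.34 µg/L; combined flow 344.5 ML/d.
Travel time t = 12.4·1000 / 1.2 = 10330 s = 2.870 h.
Half-life 13.8 h → k = ln 2 / 13.8 = 0.05023 h⁻¹ = 1.205 d⁻¹.
First-order decay: C = 22.34·exp(−k·t) = 22.34·0.8657 = 19.34 µg/L.
Second outfall: C = (344.5·19.34 + 53.60·214.0)/398.1 = 45.55 µg/L.

45.5 µg/L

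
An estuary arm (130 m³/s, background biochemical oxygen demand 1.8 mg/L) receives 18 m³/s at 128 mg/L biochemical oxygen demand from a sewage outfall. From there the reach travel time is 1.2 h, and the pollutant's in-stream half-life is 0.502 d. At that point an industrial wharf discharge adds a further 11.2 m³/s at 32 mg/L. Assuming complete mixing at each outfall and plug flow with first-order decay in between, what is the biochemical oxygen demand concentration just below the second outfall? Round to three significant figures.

17.1 mg/L

Mixed concentration C = ΣQC/ΣQ = (130.0·1.800 + 18.00·128.0) / 148.0 = 2538/148.0 = 17.15 mg/L; combined flow 148.0 m³/s.
Half-life 0.502 d → k = ln 2 / 0.502 = 1.381 d⁻¹.
Decay over the reach: 17.15·exp(−kt) = 17.15·0.9333 = 16.00 mg/L.
At the second outfall, C = (148.0·16.00 + 11.20·32.00) / (148.0 + 11.20) = 17.13 mg/L.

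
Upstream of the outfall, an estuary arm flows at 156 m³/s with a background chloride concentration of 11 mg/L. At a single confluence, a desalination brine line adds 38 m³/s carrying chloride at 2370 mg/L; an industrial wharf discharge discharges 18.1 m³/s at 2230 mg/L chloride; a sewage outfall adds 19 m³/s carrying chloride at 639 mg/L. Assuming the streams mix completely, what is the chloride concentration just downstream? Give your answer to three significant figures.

Mixed concentration C = ΣQC/ΣQ = (156.0·11.00 + 38.00·2370 + 18.10·2230 + 19.00·639.0) / 231.1 = 144300/231.1 = 624.3 mg/L.

624 mg/L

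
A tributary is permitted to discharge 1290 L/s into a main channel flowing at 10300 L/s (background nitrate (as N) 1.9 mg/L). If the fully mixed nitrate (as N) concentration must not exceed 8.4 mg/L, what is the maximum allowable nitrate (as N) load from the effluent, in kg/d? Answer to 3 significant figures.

Mass balance at the limit: 10300·1.900 + 1290·Cₑ = 11590·8.4 → Cₑ = 60.30 mg/L.
1290 L/s = 1.290 m³/s. Load = 1.290 m³/s × 60.30 g/m³ × 86 400 s/d = 6721 kg/d.

6720 kg/d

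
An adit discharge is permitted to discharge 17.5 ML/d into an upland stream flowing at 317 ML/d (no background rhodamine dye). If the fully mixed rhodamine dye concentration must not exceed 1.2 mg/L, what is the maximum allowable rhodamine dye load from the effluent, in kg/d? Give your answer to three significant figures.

401 kg/d

Mass balance at the limit: 317.0·0 + 17.50·Cₑ = 334.5·1.2 → Cₑ = 22.94 mg/L.
17.50 ML/d = 0.2025 m³/s. Load = 0.2025 m³/s × 22.94 g/m³ × 86 400 s/d = 401.4 kg/d.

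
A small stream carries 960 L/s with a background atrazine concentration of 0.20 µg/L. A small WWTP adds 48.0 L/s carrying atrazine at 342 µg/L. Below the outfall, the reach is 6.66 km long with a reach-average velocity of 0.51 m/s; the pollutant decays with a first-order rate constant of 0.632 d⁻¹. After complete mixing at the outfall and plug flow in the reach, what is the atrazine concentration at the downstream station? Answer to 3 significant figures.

15.0 µg/L

Conservation of mass: C = (960.0·0.2000 + 48.00·342.0) / 1008 = 16610/1008 = 16.48 µg/L.
Travel time t = 6.66·1000 / 0.51 = 13060 s = 3.627 h.
Decay over the reach: 16.48·exp(−kt) = 16.48·0.9089 = 14.98 µg/L.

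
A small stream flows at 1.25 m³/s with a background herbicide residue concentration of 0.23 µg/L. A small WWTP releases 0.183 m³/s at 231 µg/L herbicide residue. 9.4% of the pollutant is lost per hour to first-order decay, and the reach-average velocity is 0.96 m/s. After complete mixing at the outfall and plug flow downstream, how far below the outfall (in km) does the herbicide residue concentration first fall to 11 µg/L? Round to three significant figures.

34.8 km

Mixed concentration C = ΣQC/ΣQ = (1.250·0.2300 + 0.1830·231.0) / 1.433 = 42.56/1.433 = 29.70 µg/L.
9.4%/h lost → k = −ln(1 − 0.094) = 0.09872 h⁻¹.
Set 29.70·exp(−k·t) = 11 → t = ln(29.70/11)/k = 36220 s = 10.06 h.
Distance = v·t = 0.96·36220 = 34770 m = 34.77 km.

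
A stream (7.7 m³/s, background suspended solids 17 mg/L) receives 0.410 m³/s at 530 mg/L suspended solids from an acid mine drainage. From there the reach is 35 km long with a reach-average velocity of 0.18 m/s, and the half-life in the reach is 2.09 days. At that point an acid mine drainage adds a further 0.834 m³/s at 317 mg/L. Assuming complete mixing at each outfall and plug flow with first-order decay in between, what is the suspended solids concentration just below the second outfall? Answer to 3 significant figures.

Conservation of mass: C = (7.700·17.00 + 0.4100·530.0) / 8.110 = 348.2/8.110 = 42.93 mg/L; combined flow 8.110 m³/s.
Travel time t = 35·1000 / 0.18 = 194400 s = 54.01 h.
Half-life 2.09 d → k = ln 2 / 2.09 = 0.3316 d⁻¹.
First-order decay: C = 42.93·exp(−k·t) = 42.93·0.4741 = 20.35 mg/L.
Second outfall: C = (8.110·20.35 + 0.8340·317.0)/8.944 = 48.02 mg/L.

48.0 mg/L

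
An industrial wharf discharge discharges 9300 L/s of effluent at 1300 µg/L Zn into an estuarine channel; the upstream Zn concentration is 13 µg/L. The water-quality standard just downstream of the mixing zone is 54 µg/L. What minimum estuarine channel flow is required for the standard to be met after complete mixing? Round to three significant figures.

283000 L/s

Set C_mix = 54: (Q·13.00 + 9300·1300) / (Q + 9300) = 54
→ Q = 9300·(1300 − 54)/(54 − 13.00) = 282600 L/s.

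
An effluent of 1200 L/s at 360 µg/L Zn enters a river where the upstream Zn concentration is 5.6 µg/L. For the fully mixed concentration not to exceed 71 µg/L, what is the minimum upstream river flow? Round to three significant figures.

Set C_mix = 71: (Q·5.600 + 1200·360.0) / (Q + 1200) = 71
→ Q = 1200·(360.0 − 71)/(71 − 5.600) = 5303 L/s.

5300 L/s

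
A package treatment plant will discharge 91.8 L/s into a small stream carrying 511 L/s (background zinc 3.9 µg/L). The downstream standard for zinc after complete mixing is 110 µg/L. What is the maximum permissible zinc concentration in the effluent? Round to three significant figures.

At the limit, (Qr·Cr + Qe·Cₑ)/(Qr + Qe) = 110:
Cₑ = (602.8·110 − 511.0·3.900) / 91.80 = 700.6 µg/L.

701 µg/L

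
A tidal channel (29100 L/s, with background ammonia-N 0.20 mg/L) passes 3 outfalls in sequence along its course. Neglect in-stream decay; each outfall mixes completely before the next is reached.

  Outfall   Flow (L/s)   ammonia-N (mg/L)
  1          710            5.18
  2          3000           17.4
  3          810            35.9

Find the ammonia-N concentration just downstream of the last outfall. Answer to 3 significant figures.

Below outfall 1: Q → 29810 L/s, C = (29100·0.2000 + 710.0·5.180)/29810 = 0.3186 mg/L.
Below outfall 2: Q → 32810 L/s, C = (29810·0.3186 + 3000·17.40)/32810 = 1.880 mg/L.
Below outfall 3: Q → 33620 L/s, C = (32810·1.880 + 810.0·35.90)/33620 = 2.700 mg/L.

2.70 mg/L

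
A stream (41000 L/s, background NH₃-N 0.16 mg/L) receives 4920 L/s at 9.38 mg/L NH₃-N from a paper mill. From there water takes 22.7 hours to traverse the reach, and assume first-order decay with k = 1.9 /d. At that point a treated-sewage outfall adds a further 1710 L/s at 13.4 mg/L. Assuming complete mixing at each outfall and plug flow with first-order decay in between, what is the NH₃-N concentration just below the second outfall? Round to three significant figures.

0.665 mg/L

Mixed concentration C = ΣQC/ΣQ = (41000·0.1600 + 4920·9.380) / 45920 = 52710/45920 = 1.148 mg/L; combined flow 45920 L/s.
First-order decay: C = 1.148·exp(−k·t) = 1.148·0.1658 = 0.1903 mg/L.
Second outfall: C = (45920·0.1903 + 1710·13.40)/47630 = 0.6645 mg/L.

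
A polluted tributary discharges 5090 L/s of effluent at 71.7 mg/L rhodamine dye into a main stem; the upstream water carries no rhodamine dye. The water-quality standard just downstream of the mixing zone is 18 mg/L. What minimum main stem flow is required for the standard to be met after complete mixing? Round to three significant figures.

Set C_mix = 18: (Q·0 + 5090·71.70) / (Q + 5090) = 18
→ Q = 5090·(71.70 − 18)/(18 − 0) = 15190 L/s.

15200 L/s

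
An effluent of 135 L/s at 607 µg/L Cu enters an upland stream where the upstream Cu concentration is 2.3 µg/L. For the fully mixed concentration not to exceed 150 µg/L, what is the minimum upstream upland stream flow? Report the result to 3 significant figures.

418 L/s

Set C_mix = 150: (Q·2.300 + 135.0·607.0) / (Q + 135.0) = 150
→ Q = 135.0·(607.0 − 150)/(150 − 2.300) = 417.7 L/s.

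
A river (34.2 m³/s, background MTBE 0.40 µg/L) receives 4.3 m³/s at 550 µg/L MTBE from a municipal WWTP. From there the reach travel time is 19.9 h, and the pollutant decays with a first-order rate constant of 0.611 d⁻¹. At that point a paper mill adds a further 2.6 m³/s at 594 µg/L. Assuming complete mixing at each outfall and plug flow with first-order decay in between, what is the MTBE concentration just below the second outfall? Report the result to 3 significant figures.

72.4 µg/L

Flow-weighted average: C = (34.20·0.4000 + 4.300·550.0) / 38.50 = 2379/38.50 = 61.78 µg/L; combined flow 38.50 m³/s.
First-order decay: C = 61.78·exp(−k·t) = 61.78·0.6025 = 37.23 µg/L.
At the second outfall, C = (38.50·37.23 + 2.600·594.0) / (38.50 + 2.600) = 72.45 µg/L.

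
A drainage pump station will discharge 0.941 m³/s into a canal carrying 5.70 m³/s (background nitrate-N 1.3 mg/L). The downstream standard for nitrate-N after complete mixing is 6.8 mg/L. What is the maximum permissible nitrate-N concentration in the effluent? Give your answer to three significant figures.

At the limit, (Qr·Cr + Qe·Cₑ)/(Qr + Qe) = 6.8:
Cₑ = (6.641·6.8 − 5.700·1.300) / 0.9410 = 40.12 mg/L.

40.1 mg/L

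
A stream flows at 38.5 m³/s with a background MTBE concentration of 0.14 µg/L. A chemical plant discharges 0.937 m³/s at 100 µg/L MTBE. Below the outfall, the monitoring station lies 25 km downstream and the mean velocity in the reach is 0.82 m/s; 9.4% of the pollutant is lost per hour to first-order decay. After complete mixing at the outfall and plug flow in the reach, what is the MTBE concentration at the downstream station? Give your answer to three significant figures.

Flow-weighted average: C = (38.50·0.1400 + 0.9370·100.0) / 39.44 = 99.09/39.44 = 2.513 µg/L.
Travel time t = 25·1000 / 0.82 = 30490 s = 8.469 h.
9.4%/h lost → k = −ln(1 − 0.094) = 0.09872 h⁻¹.
First-order decay: C = 2.513·exp(−k·t) = 2.513·0.4334 = 1.089 µg/L.

1.09 µg/L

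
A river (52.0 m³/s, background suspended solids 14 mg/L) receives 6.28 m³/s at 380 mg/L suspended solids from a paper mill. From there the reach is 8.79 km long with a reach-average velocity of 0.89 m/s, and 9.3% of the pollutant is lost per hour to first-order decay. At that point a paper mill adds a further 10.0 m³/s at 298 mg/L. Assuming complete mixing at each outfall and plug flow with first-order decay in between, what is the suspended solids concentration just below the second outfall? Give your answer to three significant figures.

78.5 mg/L

Conservation of mass: C = (52.00·14.00 + 6.280·380.0) / 58.28 = 3114/58.28 = 53.44 mg/L; combined flow 58.28 m³/s.
Travel time t = 8.79·1000 / 0.89 = 9876 s = 2.743 h.
9.3%/h lost → k = −ln(1 − 0.093) = 0.09761 h⁻¹.
Decay over the reach: 53.44·exp(−kt) = 53.44·0.7651 = 40.88 mg/L.
Second outfall: C = (58.28·40.88 + 10.00·298.0)/68.28 = 78.54 mg/L.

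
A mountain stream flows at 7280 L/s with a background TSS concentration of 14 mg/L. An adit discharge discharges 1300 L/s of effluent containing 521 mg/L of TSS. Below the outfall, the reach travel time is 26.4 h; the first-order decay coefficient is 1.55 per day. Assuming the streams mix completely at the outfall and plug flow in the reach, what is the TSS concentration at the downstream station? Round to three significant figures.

Mixed concentration C = ΣQC/ΣQ = (7280·14.00 + 1300·521.0) / 8580 = 779200/8580 = 90.82 mg/L.
First-order decay: C = 90.82·exp(−k·t) = 90.82·0.1818 = 16.51 mg/L.

16.5 mg/L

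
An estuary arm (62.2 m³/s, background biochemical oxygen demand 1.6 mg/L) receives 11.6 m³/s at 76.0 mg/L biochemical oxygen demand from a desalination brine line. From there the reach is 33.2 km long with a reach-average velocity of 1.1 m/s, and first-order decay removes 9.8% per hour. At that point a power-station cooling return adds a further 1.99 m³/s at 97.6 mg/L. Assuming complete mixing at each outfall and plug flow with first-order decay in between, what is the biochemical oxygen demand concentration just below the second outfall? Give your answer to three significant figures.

8.01 mg/L

Mixed concentration C = ΣQC/ΣQ = (62.20·1.600 + 11.60·76.00) / 73.80 = 981.1/73.80 = 13.29 mg/L; combined flow 73.80 m³/s.
Travel time t = 33.2·1000 / 1.1 = 30180 s = 8.384 h.
9.8%/h lost → k = −ln(1 − 0.098) = 0.1031 h⁻¹.
After decay, C = 13.29 × e^(−kt) = 13.29 × 0.4212 = 5.599 mg/L.
Second outfall: C = (73.80·5.599 + 1.990·97.60)/75.79 = 8.015 mg/L.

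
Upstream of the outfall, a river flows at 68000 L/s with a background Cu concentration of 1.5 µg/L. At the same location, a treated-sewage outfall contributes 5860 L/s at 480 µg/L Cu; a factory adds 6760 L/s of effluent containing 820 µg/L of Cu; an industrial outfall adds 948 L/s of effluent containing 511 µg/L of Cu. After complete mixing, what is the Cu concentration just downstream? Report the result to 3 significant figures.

After mixing, C = (68000·1.500 + 5860·480.0 + 6760·820.0 + 948.0·511.0) / 81570 = 8942000/81570 = 109.6 µg/L.

110 µg/L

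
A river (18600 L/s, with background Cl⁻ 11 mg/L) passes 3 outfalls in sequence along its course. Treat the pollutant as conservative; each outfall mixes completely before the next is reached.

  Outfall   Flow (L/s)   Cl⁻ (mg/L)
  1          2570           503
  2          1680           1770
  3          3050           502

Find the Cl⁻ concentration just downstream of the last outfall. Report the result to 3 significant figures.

Outfall 1: combined Q = 21170 L/s; C = (18600·11.00 + 2570·503.0)/21170 = 70.73 mg/L.
Outfall 2: combined Q = 22850 L/s; C = (21170·70.73 + 1680·1770)/22850 = 195.7 mg/L.
Outfall 3: combined Q = 25900 L/s; C = (22850·195.7 + 3050·502.0)/25900 = 231.7 mg/L.

232 mg/L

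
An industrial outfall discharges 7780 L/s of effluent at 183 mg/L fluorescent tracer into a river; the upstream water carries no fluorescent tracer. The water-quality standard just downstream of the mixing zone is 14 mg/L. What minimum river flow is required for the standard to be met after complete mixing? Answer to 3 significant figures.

Set C_mix = 14: (Q·0 + 7780·183.0) / (Q + 7780) = 14
→ Q = 7780·(183.0 − 14)/(14 − 0) = 93920 L/s.

93900 L/s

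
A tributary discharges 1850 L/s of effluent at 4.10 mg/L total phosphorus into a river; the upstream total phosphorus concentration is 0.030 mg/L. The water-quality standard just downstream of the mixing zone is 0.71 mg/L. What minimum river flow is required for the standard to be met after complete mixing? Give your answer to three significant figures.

9220 L/s

Set C_mix = 0.71: (Q·0.03000 + 1850·4.100) / (Q + 1850) = 0.71
→ Q = 1850·(4.100 − 0.71)/(0.71 − 0.03000) = 9223 L/s.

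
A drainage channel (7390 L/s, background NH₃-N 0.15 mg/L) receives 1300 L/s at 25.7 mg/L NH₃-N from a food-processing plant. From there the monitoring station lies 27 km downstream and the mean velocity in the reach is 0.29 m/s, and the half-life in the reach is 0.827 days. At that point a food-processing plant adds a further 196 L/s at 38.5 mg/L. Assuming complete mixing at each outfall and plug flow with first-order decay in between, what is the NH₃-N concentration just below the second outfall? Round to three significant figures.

2.42 mg/L

Conservation of mass: C = (7390·0.1500 + 1300·25.70) / 8690 = 34520/8690 = 3.972 mg/L; combined flow 8690 L/s.
Travel time t = 27·1000 / 0.29 = 93100 s = 25.86 h.
Half-life 0.827 d → k = ln 2 / 0.827 = 0.8381 d⁻¹.
After decay, C = 3.972 × e^(−kt) = 3.972 × 0.4053 = 1.610 mg/L.
Second outfall: C = (8690·1.610 + 196.0·38.50)/8886 = 2.424 mg/L.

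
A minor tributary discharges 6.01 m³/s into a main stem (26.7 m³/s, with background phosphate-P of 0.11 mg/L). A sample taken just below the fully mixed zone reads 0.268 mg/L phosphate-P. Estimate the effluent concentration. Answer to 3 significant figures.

0.970 mg/L

Mass balance: 26.70·0.1100 + 6.010·Cₑ = 32.71·0.2680
→ Cₑ = (32.71·0.2680 − 26.70·0.1100) / 6.010 = 0.9699 mg/L.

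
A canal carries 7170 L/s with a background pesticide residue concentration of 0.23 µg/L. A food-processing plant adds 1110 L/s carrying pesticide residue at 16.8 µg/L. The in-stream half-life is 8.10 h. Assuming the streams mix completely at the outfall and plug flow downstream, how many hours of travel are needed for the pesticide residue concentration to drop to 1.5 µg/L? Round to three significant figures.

5.74 h

Conservation of mass: C = (7170·0.2300 + 1110·16.80) / 8280 = 20300/8280 = 2.451 µg/L.
Half-life 8.10 h → k = ln 2 / 8.10 = 0.08557 h⁻¹ = 2.054 d⁻¹.
2.451·exp(−k·t) = 1.5 → t = ln(2.451/1.5)/k = 20660 s = 5.740 h.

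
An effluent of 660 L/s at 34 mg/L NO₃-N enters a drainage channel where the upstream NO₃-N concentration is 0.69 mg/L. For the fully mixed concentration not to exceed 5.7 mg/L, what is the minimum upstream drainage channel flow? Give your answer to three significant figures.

Set C_mix = 5.7: (Q·0.6900 + 660.0·34.00) / (Q + 660.0) = 5.7
→ Q = 660.0·(34.00 − 5.7)/(5.7 − 0.6900) = 3728 L/s.

3730 L/s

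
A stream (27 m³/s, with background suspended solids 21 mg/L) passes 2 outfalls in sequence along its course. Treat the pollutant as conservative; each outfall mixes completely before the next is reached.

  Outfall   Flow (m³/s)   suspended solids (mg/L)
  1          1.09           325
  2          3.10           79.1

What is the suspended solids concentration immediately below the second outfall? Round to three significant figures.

Below outfall 1: Q → 28.09 m³/s, C = (27.00·21.00 + 1.090·325.0)/28.09 = 32.80 mg/L.
Below outfall 2: Q → 31.19 m³/s, C = (28.09·32.80 + 3.100·79.10)/31.19 = 37.40 mg/L.

37.4 mg/L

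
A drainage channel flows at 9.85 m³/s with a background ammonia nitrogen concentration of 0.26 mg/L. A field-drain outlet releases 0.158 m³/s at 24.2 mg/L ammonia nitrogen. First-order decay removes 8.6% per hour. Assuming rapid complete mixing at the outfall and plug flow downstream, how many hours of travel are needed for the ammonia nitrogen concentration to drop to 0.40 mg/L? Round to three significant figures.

Mass balance: C = (9.850·0.2600 + 0.1580·24.20) / 10.01 = 6.385/10.01 = 0.6379 mg/L.
8.6%/h lost → k = −ln(1 − 0.086) = 0.08992 h⁻¹.
0.6379·exp(−k·t) = 0.40 → t = ln(0.6379/0.40)/k = 18690 s = 5.191 h.

5.19 h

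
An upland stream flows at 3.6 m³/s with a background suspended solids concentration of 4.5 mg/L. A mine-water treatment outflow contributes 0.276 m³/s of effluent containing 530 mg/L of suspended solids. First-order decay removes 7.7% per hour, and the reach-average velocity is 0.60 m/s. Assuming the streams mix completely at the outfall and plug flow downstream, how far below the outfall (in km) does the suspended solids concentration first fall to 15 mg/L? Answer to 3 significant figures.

27.7 km

Mass balance: C = (3.600·4.500 + 0.2760·530.0) / 3.876 = 162.5/3.876 = 41.92 mg/L.
7.7%/h lost → k = −ln(1 − 0.077) = 0.08013 h⁻¹.
Set 41.92·exp(−k·t) = 15 → t = ln(41.92/15)/k = 46170 s = 12.83 h.
Distance = v·t = 0.60·46170 = 27700 m = 27.70 km.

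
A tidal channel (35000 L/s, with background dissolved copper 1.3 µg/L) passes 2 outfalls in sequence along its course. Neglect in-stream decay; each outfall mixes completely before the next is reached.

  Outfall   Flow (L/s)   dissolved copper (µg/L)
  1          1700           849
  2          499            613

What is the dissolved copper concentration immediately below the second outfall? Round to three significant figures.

48.2 µg/L

Outfall 1: combined Q = 36700 L/s; C = (35000·1.300 + 1700·849.0)/36700 = 40.57 µg/L.
Outfall 2: combined Q = 37200 L/s; C = (36700·40.57 + 499.0·613.0)/37200 = 48.25 µg/L.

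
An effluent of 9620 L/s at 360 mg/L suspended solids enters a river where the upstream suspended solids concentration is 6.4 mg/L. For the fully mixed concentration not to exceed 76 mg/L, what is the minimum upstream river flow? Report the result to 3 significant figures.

Set C_mix = 76: (Q·6.400 + 9620·360.0) / (Q + 9620) = 76
→ Q = 9620·(360.0 − 76)/(76 − 6.400) = 39250 L/s.

39300 L/s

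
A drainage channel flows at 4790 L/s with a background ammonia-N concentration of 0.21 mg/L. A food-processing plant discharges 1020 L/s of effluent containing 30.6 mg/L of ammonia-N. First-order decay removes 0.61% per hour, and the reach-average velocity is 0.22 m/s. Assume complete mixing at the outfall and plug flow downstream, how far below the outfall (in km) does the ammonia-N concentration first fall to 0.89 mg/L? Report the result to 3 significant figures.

Flow-weighted average: C = (4790·0.2100 + 1020·30.60) / 5810 = 32220/5810 = 5.545 mg/L.
0.61%/h lost → k = −ln(1 − 0.0061) = 0.006119 h⁻¹.
Set 5.545·exp(−k·t) = 0.89 → t = ln(5.545/0.89)/k = 1076000 s = 299.0 h.
Distance = v·t = 0.22·1076000 = 236800 m = 236.8 km.

237 km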